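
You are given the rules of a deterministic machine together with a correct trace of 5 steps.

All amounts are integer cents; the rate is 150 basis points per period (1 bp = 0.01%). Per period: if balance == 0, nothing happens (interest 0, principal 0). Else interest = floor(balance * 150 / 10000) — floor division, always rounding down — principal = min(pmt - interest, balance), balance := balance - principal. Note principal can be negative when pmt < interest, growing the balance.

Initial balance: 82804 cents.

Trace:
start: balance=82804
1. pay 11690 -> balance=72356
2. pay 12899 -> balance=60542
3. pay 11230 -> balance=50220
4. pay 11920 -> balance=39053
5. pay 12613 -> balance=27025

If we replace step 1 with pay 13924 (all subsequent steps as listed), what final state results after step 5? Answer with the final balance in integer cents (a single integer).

24653

(re-executing from step 1 with the substitution; state before step 1: balance=82804)
1. pay 13924 -> balance=70122
2. pay 12899 -> balance=58274
3. pay 11230 -> balance=47918
4. pay 11920 -> balance=36716
5. pay 12613 -> balance=24653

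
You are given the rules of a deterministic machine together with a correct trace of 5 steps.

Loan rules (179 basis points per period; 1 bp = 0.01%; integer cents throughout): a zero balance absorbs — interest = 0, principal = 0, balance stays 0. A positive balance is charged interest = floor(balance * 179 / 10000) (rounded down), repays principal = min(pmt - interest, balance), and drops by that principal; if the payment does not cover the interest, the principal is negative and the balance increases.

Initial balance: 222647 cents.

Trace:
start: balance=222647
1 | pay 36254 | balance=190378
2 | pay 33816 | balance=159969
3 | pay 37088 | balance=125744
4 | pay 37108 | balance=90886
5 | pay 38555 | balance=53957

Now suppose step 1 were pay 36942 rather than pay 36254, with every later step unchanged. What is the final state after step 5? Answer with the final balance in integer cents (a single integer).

(re-executing from step 1 with the substitution; state before step 1: balance=222647)
1 | pay 36942 | balance=189690
2 | pay 33816 | balance=159269
3 | pay 37088 | balance=125031
4 | pay 37108 | balance=90161
5 | pay 38555 | balance=53219

53219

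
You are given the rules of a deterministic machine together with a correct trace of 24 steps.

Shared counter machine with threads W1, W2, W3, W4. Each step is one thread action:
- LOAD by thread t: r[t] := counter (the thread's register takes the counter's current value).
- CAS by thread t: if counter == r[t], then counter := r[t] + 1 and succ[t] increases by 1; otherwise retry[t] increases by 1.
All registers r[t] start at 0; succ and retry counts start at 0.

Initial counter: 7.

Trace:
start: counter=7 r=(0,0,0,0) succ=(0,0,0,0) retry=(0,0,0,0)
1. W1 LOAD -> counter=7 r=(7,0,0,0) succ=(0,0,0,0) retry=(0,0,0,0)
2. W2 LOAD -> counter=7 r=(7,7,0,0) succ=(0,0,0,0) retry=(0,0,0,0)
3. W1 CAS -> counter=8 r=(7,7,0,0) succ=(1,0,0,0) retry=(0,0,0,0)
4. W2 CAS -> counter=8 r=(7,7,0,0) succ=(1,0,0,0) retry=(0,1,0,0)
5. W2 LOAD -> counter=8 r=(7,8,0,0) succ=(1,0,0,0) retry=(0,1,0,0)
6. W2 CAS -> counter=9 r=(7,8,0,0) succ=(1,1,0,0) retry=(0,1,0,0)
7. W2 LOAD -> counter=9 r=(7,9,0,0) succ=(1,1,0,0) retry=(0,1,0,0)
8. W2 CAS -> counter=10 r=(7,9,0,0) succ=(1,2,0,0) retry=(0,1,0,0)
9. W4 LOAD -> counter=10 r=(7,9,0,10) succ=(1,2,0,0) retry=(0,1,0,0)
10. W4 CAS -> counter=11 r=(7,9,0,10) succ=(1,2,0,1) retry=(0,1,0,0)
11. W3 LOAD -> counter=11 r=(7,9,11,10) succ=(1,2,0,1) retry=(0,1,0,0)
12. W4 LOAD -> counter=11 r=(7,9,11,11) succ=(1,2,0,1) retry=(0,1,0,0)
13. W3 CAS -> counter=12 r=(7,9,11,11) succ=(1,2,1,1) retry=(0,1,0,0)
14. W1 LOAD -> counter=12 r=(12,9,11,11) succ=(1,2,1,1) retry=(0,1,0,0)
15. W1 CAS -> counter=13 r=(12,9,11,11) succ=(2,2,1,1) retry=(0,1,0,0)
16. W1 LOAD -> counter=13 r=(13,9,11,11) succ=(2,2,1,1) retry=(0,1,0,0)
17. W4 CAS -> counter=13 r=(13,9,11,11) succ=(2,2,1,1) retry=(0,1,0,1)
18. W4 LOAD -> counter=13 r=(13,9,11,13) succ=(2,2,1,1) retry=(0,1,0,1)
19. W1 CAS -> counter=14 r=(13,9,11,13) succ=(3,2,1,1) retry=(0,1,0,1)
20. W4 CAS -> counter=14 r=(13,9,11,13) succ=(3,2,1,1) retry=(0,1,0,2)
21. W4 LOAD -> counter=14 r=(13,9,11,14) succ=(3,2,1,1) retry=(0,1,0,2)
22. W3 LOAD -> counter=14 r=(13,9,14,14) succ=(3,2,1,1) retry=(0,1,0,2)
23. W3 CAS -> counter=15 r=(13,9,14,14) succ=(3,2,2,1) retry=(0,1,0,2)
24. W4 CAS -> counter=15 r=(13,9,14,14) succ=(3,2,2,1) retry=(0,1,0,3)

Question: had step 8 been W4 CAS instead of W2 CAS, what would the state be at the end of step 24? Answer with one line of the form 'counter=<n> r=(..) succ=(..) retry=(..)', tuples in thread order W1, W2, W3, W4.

counter=14 r=(12,9,13,13) succ=(3,1,2,1) retry=(0,1,0,4)

(re-executing from step 8 with the substitution; state before step 8: counter=9 r=(7,9,0,0) succ=(1,1,0,0) retry=(0,1,0,0))
8. W4 CAS -> counter=9 r=(7,9,0,0) succ=(1,1,0,0) retry=(0,1,0,1)
9. W4 LOAD -> counter=9 r=(7,9,0,9) succ=(1,1,0,0) retry=(0,1,0,1)
10. W4 CAS -> counter=10 r=(7,9,0,9) succ=(1,1,0,1) retry=(0,1,0,1)
11. W3 LOAD -> counter=10 r=(7,9,10,9) succ=(1,1,0,1) retry=(0,1,0,1)
12. W4 LOAD -> counter=10 r=(7,9,10,10) succ=(1,1,0,1) retry=(0,1,0,1)
13. W3 CAS -> counter=11 r=(7,9,10,10) succ=(1,1,1,1) retry=(0,1,0,1)
14. W1 LOAD -> counter=11 r=(11,9,10,10) succ=(1,1,1,1) retry=(0,1,0,1)
15. W1 CAS -> counter=12 r=(11,9,10,10) succ=(2,1,1,1) retry=(0,1,0,1)
16. W1 LOAD -> counter=12 r=(12,9,10,10) succ=(2,1,1,1) retry=(0,1,0,1)
17. W4 CAS -> counter=12 r=(12,9,10,10) succ=(2,1,1,1) retry=(0,1,0,2)
18. W4 LOAD -> counter=12 r=(12,9,10,12) succ=(2,1,1,1) retry=(0,1,0,2)
19. W1 CAS -> counter=13 r=(12,9,10,12) succ=(3,1,1,1) retry=(0,1,0,2)
20. W4 CAS -> counter=13 r=(12,9,10,12) succ=(3,1,1,1) retry=(0,1,0,3)
21. W4 LOAD -> counter=13 r=(12,9,10,13) succ=(3,1,1,1) retry=(0,1,0,3)
22. W3 LOAD -> counter=13 r=(12,9,13,13) succ=(3,1,1,1) retry=(0,1,0,3)
23. W3 CAS -> counter=14 r=(12,9,13,13) succ=(3,1,2,1) retry=(0,1,0,3)
24. W4 CAS -> counter=14 r=(12,9,13,13) succ=(3,1,2,1) retry=(0,1,0,4)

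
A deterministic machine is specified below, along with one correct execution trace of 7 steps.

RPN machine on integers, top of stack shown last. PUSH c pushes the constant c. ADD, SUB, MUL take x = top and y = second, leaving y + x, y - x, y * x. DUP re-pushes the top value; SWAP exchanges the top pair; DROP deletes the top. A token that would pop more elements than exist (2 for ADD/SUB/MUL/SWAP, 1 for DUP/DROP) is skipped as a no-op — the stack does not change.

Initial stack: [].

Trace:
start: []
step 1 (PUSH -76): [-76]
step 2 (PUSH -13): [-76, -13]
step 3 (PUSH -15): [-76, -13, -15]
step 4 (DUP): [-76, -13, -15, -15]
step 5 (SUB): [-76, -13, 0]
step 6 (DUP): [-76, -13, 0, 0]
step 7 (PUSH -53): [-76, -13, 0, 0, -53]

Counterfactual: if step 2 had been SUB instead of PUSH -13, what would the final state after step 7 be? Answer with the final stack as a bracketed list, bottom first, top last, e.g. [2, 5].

(re-executing from step 2 with the substitution; state before step 2: [-76])
step 2 (SUB): [-76]
step 3 (PUSH -15): [-76, -15]
step 4 (DUP): [-76, -15, -15]
step 5 (SUB): [-76, 0]
step 6 (DUP): [-76, 0, 0]
step 7 (PUSH -53): [-76, 0, 0, -53]

[-76, 0, 0, -53]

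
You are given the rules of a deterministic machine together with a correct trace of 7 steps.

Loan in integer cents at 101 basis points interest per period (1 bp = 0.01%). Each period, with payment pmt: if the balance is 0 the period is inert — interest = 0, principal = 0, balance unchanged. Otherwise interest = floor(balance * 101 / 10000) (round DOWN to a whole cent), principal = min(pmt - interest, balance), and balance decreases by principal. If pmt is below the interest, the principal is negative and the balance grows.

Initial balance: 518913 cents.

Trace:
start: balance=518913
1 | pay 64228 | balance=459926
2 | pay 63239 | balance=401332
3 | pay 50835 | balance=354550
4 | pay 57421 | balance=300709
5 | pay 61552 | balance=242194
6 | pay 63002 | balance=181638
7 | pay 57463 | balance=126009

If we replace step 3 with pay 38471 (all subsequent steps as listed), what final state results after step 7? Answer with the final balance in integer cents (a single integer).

138880

(re-executing from step 3 with the substitution; state before step 3: balance=401332)
3 | pay 38471 | balance=366914
4 | pay 57421 | balance=313198
5 | pay 61552 | balance=254809
6 | pay 63002 | balance=194380
7 | pay 57463 | balance=138880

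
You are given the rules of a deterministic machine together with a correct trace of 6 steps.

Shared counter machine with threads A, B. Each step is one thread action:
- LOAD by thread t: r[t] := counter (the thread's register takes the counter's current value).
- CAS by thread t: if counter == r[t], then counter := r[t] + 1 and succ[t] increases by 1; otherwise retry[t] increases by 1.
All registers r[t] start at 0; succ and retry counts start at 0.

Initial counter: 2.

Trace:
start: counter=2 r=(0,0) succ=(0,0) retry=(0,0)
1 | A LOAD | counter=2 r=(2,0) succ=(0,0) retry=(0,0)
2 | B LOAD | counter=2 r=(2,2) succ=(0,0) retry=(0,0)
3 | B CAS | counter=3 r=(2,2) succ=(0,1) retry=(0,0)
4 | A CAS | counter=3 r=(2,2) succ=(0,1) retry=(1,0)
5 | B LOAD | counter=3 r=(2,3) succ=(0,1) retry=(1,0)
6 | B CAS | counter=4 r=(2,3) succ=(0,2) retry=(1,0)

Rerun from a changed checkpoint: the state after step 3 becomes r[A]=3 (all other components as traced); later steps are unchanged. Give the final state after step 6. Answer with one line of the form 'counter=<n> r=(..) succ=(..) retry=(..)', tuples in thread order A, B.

state after step 3 := counter=3 r=(3,2) succ=(0,1) retry=(0,0)
4 | A CAS | counter=4 r=(3,2) succ=(1,1) retry=(0,0)
5 | B LOAD | counter=4 r=(3,4) succ=(1,1) retry=(0,0)
6 | B CAS | counter=5 r=(3,4) succ=(1,2) retry=(0,0)

counter=5 r=(3,4) succ=(1,2) retry=(0,0)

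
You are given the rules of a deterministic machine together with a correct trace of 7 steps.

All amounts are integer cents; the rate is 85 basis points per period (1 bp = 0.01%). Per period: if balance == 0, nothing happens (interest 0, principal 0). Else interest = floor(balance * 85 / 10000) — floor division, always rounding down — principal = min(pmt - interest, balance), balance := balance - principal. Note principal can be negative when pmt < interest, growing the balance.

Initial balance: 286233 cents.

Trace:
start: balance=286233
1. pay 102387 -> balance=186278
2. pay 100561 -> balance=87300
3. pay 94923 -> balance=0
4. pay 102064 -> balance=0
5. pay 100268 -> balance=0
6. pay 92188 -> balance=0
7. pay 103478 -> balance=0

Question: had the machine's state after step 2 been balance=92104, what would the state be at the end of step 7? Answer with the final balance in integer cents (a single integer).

0

state after step 2 := balance=92104
3. pay 94923 -> balance=0
4. pay 102064 -> balance=0
5. pay 100268 -> balance=0
6. pay 92188 -> balance=0
7. pay 103478 -> balance=0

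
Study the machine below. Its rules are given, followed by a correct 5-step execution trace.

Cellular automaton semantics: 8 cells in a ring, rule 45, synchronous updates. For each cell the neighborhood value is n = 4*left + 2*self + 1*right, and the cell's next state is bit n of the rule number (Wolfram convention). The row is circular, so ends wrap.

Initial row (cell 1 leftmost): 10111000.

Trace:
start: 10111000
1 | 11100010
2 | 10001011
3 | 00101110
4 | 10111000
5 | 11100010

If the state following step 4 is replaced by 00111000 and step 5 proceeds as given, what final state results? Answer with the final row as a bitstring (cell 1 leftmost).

10100011

state after step 4 := 00111000
5 | 10100011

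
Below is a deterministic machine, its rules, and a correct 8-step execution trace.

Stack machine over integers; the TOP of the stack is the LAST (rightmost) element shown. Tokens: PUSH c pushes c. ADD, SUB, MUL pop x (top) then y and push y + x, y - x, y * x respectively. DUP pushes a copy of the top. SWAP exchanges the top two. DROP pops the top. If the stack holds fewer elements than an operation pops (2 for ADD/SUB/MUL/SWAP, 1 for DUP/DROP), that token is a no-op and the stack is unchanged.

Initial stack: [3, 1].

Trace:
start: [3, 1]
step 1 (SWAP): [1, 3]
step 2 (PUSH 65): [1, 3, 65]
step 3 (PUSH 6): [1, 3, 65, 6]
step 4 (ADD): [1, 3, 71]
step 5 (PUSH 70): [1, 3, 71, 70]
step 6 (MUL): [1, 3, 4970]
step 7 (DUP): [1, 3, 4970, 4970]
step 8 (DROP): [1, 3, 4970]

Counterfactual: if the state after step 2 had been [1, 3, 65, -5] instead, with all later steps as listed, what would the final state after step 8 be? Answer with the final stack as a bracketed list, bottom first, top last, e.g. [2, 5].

[1, 3, 65, 70]

state after step 2 := [1, 3, 65, -5]
step 3 (PUSH 6): [1, 3, 65, -5, 6]
step 4 (ADD): [1, 3, 65, 1]
step 5 (PUSH 70): [1, 3, 65, 1, 70]
step 6 (MUL): [1, 3, 65, 70]
step 7 (DUP): [1, 3, 65, 70, 70]
step 8 (DROP): [1, 3, 65, 70]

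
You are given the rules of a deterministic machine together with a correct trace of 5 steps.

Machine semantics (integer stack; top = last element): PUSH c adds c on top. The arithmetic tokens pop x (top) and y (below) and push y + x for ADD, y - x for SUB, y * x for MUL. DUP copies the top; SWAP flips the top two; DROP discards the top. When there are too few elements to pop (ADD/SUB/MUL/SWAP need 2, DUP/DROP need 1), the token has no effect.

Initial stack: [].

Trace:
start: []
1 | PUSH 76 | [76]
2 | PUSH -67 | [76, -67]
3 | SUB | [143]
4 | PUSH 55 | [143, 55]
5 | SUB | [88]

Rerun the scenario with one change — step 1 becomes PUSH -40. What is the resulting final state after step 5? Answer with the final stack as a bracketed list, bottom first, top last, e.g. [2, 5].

[-28]

(re-executing from step 1 with the substitution; state before step 1: [])
1 | PUSH -40 | [-40]
2 | PUSH -67 | [-40, -67]
3 | SUB | [27]
4 | PUSH 55 | [27, 55]
5 | SUB | [-28]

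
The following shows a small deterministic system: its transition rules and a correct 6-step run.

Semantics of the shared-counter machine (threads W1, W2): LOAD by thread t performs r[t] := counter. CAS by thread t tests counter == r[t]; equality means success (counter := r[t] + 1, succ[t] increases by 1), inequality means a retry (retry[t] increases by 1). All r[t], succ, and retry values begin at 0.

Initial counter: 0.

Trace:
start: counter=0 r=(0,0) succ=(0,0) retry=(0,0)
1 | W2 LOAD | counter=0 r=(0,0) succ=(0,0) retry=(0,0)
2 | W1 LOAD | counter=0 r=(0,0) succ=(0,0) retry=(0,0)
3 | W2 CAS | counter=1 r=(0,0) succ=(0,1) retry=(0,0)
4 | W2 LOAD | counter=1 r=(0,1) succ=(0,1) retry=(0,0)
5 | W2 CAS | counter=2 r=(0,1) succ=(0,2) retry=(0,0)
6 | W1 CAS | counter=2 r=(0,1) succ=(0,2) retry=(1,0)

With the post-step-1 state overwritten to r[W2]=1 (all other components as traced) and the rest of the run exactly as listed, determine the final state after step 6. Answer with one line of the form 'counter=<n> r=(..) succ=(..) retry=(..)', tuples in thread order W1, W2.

state after step 1 := counter=0 r=(0,1) succ=(0,0) retry=(0,0)
2 | W1 LOAD | counter=0 r=(0,1) succ=(0,0) retry=(0,0)
3 | W2 CAS | counter=0 r=(0,1) succ=(0,0) retry=(0,1)
4 | W2 LOAD | counter=0 r=(0,0) succ=(0,0) retry=(0,1)
5 | W2 CAS | counter=1 r=(0,0) succ=(0,1) retry=(0,1)
6 | W1 CAS | counter=1 r=(0,0) succ=(0,1) retry=(1,1)

counter=1 r=(0,0) succ=(0,1) retry=(1,1)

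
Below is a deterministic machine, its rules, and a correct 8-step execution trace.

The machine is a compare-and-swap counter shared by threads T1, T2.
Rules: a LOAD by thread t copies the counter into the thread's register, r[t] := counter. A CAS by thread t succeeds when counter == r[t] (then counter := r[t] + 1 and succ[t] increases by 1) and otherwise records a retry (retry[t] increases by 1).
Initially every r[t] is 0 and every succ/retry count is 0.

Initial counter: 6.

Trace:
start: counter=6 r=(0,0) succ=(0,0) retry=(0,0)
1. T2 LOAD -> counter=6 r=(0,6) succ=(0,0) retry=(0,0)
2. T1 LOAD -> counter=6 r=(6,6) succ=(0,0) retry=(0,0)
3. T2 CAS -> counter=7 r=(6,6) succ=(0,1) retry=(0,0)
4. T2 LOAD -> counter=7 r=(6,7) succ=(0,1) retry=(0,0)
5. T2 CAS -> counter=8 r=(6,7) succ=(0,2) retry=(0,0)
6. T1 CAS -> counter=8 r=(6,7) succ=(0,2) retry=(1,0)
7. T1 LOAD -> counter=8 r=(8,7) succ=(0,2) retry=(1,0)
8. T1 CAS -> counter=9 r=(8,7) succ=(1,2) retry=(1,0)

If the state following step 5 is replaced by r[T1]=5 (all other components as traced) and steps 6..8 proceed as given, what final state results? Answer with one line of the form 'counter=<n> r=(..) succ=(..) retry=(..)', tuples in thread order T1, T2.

state after step 5 := counter=8 r=(5,7) succ=(0,2) retry=(0,0)
6. T1 CAS -> counter=8 r=(5,7) succ=(0,2) retry=(1,0)
7. T1 LOAD -> counter=8 r=(8,7) succ=(0,2) retry=(1,0)
8. T1 CAS -> counter=9 r=(8,7) succ=(1,2) retry=(1,0)

counter=9 r=(8,7) succ=(1,2) retry=(1,0)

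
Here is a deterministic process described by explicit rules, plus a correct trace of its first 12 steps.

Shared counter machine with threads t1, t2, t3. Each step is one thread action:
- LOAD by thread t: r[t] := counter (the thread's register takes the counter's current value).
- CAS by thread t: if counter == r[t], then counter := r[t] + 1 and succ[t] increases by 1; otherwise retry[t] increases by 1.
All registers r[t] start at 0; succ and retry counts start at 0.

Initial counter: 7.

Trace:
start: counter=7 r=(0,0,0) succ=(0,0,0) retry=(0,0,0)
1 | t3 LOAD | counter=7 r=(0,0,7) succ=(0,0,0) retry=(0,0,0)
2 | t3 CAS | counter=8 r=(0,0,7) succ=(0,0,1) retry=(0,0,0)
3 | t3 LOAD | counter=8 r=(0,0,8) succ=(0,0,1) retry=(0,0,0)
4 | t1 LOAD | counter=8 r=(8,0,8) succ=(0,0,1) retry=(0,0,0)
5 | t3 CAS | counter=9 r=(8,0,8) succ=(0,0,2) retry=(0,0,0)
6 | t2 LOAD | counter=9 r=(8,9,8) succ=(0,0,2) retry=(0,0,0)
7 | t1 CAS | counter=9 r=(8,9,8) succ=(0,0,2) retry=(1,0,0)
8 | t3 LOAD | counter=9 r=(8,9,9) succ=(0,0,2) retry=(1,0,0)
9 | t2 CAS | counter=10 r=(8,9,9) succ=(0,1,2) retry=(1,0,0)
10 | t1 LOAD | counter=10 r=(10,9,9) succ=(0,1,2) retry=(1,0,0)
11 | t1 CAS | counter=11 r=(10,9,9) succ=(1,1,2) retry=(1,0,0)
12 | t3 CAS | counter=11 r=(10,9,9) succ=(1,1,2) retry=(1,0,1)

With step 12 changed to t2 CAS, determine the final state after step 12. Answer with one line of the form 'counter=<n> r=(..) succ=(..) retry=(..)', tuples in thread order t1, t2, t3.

counter=11 r=(10,9,9) succ=(1,1,2) retry=(1,1,0)

(re-executing from step 12 with the substitution; state before step 12: counter=11 r=(10,9,9) succ=(1,1,2) retry=(1,0,0))
12 | t2 CAS | counter=11 r=(10,9,9) succ=(1,1,2) retry=(1,1,0)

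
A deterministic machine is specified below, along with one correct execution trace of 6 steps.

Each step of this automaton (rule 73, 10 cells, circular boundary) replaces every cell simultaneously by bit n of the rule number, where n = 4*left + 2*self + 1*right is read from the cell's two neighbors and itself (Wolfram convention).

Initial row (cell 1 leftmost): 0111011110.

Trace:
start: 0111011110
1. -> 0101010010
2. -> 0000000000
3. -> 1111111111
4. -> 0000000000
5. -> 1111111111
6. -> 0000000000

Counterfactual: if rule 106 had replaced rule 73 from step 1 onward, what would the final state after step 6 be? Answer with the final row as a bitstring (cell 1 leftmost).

(re-executing steps 1..6 under rule 106; state before step 1: 0111011110)
1. -> 1101110010
2. -> 1111010101
3. -> 0001101011
4. -> 0011110111
5. -> 0110011101
6. -> 1110110110

1110110110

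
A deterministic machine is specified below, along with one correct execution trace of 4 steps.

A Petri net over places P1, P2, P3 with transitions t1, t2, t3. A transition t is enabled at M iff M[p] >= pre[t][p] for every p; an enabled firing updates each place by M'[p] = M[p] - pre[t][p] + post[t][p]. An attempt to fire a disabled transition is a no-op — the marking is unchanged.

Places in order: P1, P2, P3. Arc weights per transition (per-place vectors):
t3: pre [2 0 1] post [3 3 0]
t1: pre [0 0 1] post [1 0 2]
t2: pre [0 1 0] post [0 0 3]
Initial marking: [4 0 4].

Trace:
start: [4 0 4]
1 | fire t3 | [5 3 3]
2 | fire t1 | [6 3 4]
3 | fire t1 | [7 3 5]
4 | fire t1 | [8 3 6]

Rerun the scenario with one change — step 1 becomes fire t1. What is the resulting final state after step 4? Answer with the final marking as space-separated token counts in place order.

(re-executing from step 1 with the substitution; state before step 1: [4 0 4])
1 | fire t1 | [5 0 5]
2 | fire t1 | [6 0 6]
3 | fire t1 | [7 0 7]
4 | fire t1 | [8 0 8]

8 0 8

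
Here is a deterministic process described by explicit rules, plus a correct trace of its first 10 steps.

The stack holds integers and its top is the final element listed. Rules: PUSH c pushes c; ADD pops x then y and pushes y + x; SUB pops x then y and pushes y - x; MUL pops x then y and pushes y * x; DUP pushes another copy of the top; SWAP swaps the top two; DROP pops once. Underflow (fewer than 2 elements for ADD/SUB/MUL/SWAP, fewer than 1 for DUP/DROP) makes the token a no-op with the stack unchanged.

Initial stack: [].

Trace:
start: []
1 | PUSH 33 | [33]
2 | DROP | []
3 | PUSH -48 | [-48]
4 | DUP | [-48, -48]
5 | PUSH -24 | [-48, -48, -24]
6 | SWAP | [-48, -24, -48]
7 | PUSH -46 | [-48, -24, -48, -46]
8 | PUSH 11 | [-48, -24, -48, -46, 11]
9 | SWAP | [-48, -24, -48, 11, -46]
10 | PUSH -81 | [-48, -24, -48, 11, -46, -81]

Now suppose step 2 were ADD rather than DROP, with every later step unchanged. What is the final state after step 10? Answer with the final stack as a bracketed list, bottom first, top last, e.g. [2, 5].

[33, -48, -24, -48, 11, -46, -81]

(re-executing from step 2 with the substitution; state before step 2: [33])
2 | ADD | [33]
3 | PUSH -48 | [33, -48]
4 | DUP | [33, -48, -48]
5 | PUSH -24 | [33, -48, -48, -24]
6 | SWAP | [33, -48, -24, -48]
7 | PUSH -46 | [33, -48, -24, -48, -46]
8 | PUSH 11 | [33, -48, -24, -48, -46, 11]
9 | SWAP | [33, -48, -24, -48, 11, -46]
10 | PUSH -81 | [33, -48, -24, -48, 11, -46, -81]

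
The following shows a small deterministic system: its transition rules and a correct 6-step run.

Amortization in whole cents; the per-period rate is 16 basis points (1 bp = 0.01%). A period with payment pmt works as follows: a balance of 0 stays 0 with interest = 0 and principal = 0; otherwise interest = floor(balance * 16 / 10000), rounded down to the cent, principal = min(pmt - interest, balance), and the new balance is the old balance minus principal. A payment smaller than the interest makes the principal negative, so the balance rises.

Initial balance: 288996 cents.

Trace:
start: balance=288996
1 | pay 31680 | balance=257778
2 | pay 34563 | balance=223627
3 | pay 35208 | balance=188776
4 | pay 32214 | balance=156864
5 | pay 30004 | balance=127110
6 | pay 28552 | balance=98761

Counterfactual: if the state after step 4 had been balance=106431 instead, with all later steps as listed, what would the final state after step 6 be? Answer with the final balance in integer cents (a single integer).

48167

state after step 4 := balance=106431
5 | pay 30004 | balance=76597
6 | pay 28552 | balance=48167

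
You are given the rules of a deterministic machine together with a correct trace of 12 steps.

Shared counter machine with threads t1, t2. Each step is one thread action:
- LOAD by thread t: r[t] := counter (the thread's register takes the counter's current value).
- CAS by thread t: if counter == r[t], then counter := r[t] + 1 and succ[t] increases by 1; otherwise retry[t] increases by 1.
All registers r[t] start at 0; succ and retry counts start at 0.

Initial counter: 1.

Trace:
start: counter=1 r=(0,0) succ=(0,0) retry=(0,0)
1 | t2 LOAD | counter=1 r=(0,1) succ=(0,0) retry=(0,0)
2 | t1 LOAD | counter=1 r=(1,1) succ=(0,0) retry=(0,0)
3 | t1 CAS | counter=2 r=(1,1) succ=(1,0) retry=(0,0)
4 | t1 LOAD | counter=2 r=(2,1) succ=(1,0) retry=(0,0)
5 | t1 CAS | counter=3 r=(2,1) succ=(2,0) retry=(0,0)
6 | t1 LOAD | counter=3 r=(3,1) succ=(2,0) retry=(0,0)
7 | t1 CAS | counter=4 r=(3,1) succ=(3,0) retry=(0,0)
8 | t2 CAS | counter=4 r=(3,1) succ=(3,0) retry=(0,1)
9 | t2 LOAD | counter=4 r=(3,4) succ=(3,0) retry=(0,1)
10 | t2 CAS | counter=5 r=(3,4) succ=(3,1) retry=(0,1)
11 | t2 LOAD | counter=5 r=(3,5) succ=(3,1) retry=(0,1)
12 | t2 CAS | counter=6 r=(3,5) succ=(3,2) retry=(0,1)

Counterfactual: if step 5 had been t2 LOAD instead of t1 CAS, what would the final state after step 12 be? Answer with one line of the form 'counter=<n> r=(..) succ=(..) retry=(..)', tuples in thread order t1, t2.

(re-executing from step 5 with the substitution; state before step 5: counter=2 r=(2,1) succ=(1,0) retry=(0,0))
5 | t2 LOAD | counter=2 r=(2,2) succ=(1,0) retry=(0,0)
6 | t1 LOAD | counter=2 r=(2,2) succ=(1,0) retry=(0,0)
7 | t1 CAS | counter=3 r=(2,2) succ=(2,0) retry=(0,0)
8 | t2 CAS | counter=3 r=(2,2) succ=(2,0) retry=(0,1)
9 | t2 LOAD | counter=3 r=(2,3) succ=(2,0) retry=(0,1)
10 | t2 CAS | counter=4 r=(2,3) succ=(2,1) retry=(0,1)
11 | t2 LOAD | counter=4 r=(2,4) succ=(2,1) retry=(0,1)
12 | t2 CAS | counter=5 r=(2,4) succ=(2,2) retry=(0,1)

counter=5 r=(2,4) succ=(2,2) retry=(0,1)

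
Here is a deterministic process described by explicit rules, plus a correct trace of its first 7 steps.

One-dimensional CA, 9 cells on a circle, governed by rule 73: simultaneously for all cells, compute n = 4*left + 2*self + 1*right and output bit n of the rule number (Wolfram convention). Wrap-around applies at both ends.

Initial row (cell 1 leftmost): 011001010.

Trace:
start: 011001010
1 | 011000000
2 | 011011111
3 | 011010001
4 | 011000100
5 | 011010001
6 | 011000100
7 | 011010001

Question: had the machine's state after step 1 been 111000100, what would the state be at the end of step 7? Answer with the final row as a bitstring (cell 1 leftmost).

state after step 1 := 111000100
2 | 101010000
3 | 000000110
4 | 111110110
5 | 100010110
6 | 001000110
7 | 100010110

100010110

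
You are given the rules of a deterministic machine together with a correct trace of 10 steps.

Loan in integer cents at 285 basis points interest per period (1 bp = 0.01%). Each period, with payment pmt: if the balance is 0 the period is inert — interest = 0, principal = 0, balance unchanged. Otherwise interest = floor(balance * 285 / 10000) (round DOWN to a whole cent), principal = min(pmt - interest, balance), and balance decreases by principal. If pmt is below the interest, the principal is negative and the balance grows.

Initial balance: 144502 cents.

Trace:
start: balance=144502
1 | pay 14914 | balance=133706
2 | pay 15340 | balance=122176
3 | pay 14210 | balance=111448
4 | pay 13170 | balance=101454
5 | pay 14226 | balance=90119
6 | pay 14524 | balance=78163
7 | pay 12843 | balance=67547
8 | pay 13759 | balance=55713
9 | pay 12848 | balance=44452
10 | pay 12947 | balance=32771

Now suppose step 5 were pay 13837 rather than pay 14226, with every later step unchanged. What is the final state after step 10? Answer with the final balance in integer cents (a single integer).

33219

(re-executing from step 5 with the substitution; state before step 5: balance=101454)
5 | pay 13837 | balance=90508
6 | pay 14524 | balance=78563
7 | pay 12843 | balance=67959
8 | pay 13759 | balance=56136
9 | pay 12848 | balance=44887
10 | pay 12947 | balance=33219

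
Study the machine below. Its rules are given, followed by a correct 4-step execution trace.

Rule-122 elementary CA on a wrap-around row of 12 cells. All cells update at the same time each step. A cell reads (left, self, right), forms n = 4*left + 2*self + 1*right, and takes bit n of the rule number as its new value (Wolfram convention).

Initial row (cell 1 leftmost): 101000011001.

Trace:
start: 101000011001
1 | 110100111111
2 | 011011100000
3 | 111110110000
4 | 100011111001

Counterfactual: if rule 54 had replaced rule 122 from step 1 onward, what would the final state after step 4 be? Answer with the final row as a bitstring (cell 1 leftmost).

111110001001

(re-executing steps 1..4 under rule 54; state before step 1: 101000011001)
1 | 011100100110
2 | 100011111001
3 | 010100000110
4 | 111110001001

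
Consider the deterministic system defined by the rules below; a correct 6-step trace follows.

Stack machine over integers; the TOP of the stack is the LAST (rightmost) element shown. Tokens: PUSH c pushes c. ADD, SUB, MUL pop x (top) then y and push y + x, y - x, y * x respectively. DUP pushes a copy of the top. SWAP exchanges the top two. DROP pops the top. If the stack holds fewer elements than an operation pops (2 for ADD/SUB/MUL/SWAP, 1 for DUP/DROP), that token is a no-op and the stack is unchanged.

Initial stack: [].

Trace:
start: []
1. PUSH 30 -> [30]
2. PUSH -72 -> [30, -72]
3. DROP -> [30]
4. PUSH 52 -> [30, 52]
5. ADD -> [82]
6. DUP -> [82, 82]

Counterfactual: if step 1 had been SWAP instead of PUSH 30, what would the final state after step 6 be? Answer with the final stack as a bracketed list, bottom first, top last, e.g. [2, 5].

[52, 52]

(re-executing from step 1 with the substitution; state before step 1: [])
1. SWAP -> []
2. PUSH -72 -> [-72]
3. DROP -> []
4. PUSH 52 -> [52]
5. ADD -> [52]
6. DUP -> [52, 52]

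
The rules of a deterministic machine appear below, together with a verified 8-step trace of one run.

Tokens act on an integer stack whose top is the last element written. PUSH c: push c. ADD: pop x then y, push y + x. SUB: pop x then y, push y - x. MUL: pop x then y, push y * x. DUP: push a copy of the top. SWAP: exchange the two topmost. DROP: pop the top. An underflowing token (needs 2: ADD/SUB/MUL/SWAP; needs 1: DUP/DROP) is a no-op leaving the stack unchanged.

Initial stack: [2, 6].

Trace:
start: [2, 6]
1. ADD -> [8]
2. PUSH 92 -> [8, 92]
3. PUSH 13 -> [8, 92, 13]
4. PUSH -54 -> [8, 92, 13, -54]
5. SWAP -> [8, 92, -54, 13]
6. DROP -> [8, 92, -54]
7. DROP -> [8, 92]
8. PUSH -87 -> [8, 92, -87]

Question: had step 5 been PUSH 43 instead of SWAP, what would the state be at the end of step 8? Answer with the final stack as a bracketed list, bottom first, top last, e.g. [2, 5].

(re-executing from step 5 with the substitution; state before step 5: [8, 92, 13, -54])
5. PUSH 43 -> [8, 92, 13, -54, 43]
6. DROP -> [8, 92, 13, -54]
7. DROP -> [8, 92, 13]
8. PUSH -87 -> [8, 92, 13, -87]

[8, 92, 13, -87]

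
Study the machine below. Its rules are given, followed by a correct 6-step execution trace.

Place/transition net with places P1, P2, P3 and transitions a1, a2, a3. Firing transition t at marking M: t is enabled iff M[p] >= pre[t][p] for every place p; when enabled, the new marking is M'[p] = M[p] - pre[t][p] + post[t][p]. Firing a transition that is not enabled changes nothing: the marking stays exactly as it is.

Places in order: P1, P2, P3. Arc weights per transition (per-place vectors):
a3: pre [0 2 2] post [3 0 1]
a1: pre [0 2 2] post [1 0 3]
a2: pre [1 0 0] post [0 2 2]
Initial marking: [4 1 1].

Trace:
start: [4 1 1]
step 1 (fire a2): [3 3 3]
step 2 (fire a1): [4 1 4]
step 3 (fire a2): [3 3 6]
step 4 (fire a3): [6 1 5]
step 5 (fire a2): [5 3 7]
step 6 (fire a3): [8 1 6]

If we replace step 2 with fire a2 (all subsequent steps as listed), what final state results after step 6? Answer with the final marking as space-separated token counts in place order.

6 5 7

(re-executing from step 2 with the substitution; state before step 2: [3 3 3])
step 2 (fire a2): [2 5 5]
step 3 (fire a2): [1 7 7]
step 4 (fire a3): [4 5 6]
step 5 (fire a2): [3 7 8]
step 6 (fire a3): [6 5 7]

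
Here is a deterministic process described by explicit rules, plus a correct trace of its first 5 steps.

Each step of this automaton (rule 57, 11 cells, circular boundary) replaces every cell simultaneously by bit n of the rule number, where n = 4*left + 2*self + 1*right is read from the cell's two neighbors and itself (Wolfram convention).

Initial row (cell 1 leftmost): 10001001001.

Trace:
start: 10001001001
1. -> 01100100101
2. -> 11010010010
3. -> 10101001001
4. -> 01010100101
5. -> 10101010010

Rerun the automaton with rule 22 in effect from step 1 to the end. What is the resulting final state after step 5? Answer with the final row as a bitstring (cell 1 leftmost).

(re-executing steps 1..5 under rule 22; state before step 1: 10001001001)
1. -> 01011111110
2. -> 11000000001
3. -> 00100000010
4. -> 01110000111
5. -> 00001001000

00001001000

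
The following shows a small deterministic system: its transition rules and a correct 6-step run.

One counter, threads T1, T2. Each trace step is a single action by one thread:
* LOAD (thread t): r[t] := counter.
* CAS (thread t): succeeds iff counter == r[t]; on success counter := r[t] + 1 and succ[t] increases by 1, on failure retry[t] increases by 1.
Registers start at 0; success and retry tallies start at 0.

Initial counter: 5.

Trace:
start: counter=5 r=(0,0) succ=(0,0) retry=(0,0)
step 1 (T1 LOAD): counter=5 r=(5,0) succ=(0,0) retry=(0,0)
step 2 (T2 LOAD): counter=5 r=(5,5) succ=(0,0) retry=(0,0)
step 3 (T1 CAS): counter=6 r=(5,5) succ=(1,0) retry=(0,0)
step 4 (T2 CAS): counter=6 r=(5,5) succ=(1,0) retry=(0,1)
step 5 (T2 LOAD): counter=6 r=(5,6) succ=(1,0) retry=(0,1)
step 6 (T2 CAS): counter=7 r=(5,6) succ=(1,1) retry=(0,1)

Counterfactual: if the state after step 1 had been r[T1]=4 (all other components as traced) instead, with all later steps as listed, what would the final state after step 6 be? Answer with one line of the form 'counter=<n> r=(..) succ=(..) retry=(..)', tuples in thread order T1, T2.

counter=7 r=(4,6) succ=(0,2) retry=(1,0)

state after step 1 := counter=5 r=(4,0) succ=(0,0) retry=(0,0)
step 2 (T2 LOAD): counter=5 r=(4,5) succ=(0,0) retry=(0,0)
step 3 (T1 CAS): counter=5 r=(4,5) succ=(0,0) retry=(1,0)
step 4 (T2 CAS): counter=6 r=(4,5) succ=(0,1) retry=(1,0)
step 5 (T2 LOAD): counter=6 r=(4,6) succ=(0,1) retry=(1,0)
step 6 (T2 CAS): counter=7 r=(4,6) succ=(0,2) retry=(1,0)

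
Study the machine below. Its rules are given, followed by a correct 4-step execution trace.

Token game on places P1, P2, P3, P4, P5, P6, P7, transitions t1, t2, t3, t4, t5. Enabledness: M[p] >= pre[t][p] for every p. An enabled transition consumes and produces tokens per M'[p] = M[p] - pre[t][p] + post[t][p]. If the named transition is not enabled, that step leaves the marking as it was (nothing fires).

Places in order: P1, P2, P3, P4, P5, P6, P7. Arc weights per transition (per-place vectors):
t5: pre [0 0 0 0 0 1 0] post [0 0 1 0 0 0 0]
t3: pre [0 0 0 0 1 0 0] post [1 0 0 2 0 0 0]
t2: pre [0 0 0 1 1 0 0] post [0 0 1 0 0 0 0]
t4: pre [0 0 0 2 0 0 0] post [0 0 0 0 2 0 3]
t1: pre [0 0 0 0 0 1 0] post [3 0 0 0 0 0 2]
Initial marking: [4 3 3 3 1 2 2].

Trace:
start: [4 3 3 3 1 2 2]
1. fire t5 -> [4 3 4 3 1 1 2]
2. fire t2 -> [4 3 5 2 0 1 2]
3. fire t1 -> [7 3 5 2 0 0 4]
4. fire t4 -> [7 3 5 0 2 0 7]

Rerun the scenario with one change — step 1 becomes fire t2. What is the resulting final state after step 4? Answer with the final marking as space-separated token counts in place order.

7 3 4 0 2 1 7

(re-executing from step 1 with the substitution; state before step 1: [4 3 3 3 1 2 2])
1. fire t2 -> [4 3 4 2 0 2 2]
2. fire t2 -> [4 3 4 2 0 2 2]
3. fire t1 -> [7 3 4 2 0 1 4]
4. fire t4 -> [7 3 4 0 2 1 7]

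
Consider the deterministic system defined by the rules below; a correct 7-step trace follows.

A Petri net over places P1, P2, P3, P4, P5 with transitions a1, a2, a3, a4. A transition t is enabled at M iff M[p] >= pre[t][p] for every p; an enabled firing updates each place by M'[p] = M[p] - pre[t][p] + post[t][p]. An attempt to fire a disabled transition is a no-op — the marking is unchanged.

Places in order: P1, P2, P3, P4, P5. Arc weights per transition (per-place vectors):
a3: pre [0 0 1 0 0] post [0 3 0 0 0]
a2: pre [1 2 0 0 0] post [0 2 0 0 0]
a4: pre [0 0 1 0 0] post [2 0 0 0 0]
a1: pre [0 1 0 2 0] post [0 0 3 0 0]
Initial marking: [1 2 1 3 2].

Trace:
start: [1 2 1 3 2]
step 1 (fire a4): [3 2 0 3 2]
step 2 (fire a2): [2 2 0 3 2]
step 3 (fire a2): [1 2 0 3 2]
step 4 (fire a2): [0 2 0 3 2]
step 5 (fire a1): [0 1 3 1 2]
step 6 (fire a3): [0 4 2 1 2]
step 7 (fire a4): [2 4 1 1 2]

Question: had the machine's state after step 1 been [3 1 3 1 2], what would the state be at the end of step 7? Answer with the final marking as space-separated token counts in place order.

state after step 1 := [3 1 3 1 2]
step 2 (fire a2): [3 1 3 1 2]
step 3 (fire a2): [3 1 3 1 2]
step 4 (fire a2): [3 1 3 1 2]
step 5 (fire a1): [3 1 3 1 2]
step 6 (fire a3): [3 4 2 1 2]
step 7 (fire a4): [5 4 1 1 2]

5 4 1 1 2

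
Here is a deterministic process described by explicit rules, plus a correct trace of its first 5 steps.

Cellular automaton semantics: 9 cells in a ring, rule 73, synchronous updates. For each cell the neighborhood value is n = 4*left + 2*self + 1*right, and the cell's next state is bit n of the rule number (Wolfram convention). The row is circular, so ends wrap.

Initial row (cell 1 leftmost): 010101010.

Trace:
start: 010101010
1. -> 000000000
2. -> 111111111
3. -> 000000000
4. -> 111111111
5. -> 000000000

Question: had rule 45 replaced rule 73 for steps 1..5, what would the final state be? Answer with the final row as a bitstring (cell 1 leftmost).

100001110

(re-executing steps 1..5 under rule 45; state before step 1: 010101010)
1. -> 011111110
2. -> 010000000
3. -> 010111111
4. -> 111100000
5. -> 100001110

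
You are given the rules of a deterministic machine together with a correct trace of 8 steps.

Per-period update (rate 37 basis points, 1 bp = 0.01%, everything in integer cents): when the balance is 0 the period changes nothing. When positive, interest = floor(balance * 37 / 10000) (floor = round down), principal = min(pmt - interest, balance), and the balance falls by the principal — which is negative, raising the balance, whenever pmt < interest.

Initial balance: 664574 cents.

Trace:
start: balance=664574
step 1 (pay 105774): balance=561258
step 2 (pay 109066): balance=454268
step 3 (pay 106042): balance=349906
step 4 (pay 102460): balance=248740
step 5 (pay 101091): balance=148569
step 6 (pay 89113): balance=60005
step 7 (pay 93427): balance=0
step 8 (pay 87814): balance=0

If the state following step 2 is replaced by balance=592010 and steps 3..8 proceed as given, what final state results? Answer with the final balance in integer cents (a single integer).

19692

state after step 2 := balance=592010
step 3 (pay 106042): balance=488158
step 4 (pay 102460): balance=387504
step 5 (pay 101091): balance=287846
step 6 (pay 89113): balance=199798
step 7 (pay 93427): balance=107110
step 8 (pay 87814): balance=19692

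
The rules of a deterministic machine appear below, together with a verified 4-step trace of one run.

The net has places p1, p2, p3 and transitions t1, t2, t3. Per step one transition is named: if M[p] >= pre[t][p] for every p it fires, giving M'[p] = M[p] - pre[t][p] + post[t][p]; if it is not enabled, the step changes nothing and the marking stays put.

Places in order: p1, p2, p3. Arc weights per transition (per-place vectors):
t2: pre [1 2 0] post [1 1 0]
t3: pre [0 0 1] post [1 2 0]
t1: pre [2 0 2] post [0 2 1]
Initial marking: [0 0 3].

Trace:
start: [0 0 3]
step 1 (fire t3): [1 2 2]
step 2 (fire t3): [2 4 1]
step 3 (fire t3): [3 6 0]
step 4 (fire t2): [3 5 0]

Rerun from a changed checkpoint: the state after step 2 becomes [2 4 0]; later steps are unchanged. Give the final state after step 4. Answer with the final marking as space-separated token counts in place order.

2 3 0

state after step 2 := [2 4 0]
step 3 (fire t3): [2 4 0]
step 4 (fire t2): [2 3 0]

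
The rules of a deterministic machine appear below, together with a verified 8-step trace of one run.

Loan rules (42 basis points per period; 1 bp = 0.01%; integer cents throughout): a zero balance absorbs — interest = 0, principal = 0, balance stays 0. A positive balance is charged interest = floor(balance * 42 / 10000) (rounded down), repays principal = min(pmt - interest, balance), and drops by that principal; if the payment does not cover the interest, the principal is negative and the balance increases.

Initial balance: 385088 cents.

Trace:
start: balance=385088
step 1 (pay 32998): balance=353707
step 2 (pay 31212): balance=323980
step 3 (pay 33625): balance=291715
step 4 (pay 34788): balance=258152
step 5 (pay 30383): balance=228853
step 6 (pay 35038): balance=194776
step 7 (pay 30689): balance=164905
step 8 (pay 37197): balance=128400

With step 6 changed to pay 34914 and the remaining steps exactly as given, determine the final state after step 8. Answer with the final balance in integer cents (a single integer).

128525

(re-executing from step 6 with the substitution; state before step 6: balance=228853)
step 6 (pay 34914): balance=194900
step 7 (pay 30689): balance=165029
step 8 (pay 37197): balance=128525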